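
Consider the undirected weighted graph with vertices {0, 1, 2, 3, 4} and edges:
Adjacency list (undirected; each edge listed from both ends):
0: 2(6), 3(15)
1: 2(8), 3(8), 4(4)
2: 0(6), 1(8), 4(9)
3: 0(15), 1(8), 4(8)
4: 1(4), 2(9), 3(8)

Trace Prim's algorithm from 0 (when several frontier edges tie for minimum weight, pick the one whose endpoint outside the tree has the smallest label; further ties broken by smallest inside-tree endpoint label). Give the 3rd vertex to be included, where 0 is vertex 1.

Prim's algorithm from 0:
Step 1: frontier [0 2 6, 0 3 15] → take 0 2 (6); add 2.
Step 2: frontier [0 3 15, 1 2 8, 2 4 9] → take 1 2 (8); add 1.
Step 3: frontier [0 3 15, 1 4 4, 1 3 8, 2 4 9] → take 1 4 (4); add 4.
Step 4: frontier [0 3 15, 1 3 8, 3 4 8] → take 1 3 (8); add 3.
Vertex order: 0, 2, 1, 4, 3. The 3rd vertex is 1.

1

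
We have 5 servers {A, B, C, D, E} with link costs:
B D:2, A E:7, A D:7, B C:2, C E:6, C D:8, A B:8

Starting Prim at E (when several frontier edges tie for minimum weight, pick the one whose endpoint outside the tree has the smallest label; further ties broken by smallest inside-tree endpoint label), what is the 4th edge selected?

Prim, starting at E.
Step 1: frontier [C E 6, A E 7] → take C E (6); add C.
Step 2: frontier [B C 2, C D 8, A E 7] → take B C (2); add B.
Step 3: frontier [B D 2, A B 8, C D 8, A E 7] → take B D (2); add D.
Step 4: frontier [A B 8, A D 7, A E 7] → take A D (7); add A.
The 4th edge added is A D.

A-D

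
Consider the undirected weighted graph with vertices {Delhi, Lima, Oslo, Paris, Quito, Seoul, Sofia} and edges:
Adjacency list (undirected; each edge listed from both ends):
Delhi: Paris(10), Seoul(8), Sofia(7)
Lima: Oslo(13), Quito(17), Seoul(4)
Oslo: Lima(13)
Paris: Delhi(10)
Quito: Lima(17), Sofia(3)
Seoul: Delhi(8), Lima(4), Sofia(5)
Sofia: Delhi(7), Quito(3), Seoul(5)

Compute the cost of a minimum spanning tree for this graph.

42

Grow the tree from Oslo using Prim:
Step 1: frontier [Lima Oslo 13] → take Lima Oslo (13); add Lima.
Step 2: frontier [Lima Seoul 4, Lima Quito 17] → take Lima Seoul (4); add Seoul.
Step 3: frontier [Lima Quito 17, Seoul Sofia 5, Delhi Seoul 8] → take Seoul Sofia (5); add Sofia.
Step 4: frontier [Lima Quito 17, Delhi Seoul 8, Quito Sofia 3, Delhi Sofia 7] → take Quito Sofia (3); add Quito.
Step 5: frontier [Delhi Seoul 8, Delhi Sofia 7] → take Delhi Sofia (7); add Delhi.
Step 6: frontier [Delhi Paris 10] → take Delhi Paris (10); add Paris.
MST edges: Lima Oslo, Lima Seoul, Seoul Sofia, Quito Sofia, Delhi Sofia, Delhi Paris; total weight 13+4+5+3+7+10 = 42.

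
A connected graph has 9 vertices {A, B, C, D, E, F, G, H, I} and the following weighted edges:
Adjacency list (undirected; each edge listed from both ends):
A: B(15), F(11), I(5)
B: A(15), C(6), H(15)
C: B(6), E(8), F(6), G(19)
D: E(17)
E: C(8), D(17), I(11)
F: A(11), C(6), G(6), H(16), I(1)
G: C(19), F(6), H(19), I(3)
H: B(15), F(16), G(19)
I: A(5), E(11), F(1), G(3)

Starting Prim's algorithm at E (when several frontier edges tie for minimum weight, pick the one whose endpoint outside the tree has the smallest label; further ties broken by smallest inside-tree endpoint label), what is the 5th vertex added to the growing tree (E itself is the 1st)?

Prim, starting at E.
Step 1: cheapest edge leaving the tree is C–E (8); add C.
Step 2: cheapest edge leaving the tree is B–C (6); add B.
Step 3: cheapest edge leaving the tree is C–F (6); add F.
Step 4: cheapest edge leaving the tree is F–I (1); add I.
Step 5: cheapest edge leaving the tree is G–I (3); add G.
Step 6: cheapest edge leaving the tree is A–I (5); add A.
Step 7: cheapest edge leaving the tree is B–H (15); add H.
Step 8: cheapest edge leaving the tree is D–E (17); add D.
Vertex order: E, C, B, F, I, G, A, H, D. The 5th vertex is I.

I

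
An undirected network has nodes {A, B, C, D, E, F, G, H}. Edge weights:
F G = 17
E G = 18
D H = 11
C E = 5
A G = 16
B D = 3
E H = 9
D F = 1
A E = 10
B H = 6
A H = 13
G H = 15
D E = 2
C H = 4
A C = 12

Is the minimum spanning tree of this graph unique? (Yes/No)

Kruskal's algorithm — process edges by increasing weight (ties by edge label):
D F (1): add — endpoints in different components.
D E (2): add — endpoints in different components.
B D (3): add — endpoints in different components.
C H (4): add — endpoints in different components.
C E (5): add — endpoints in different components.
B H (6): skip — B and H already connected.
E H (9): skip — E and H already connected.
A E (10): add — endpoints in different components.
D H (11): skip — D and H already connected.
A C (12): skip — A and C already connected.
A H (13): skip — A and H already connected.
G H (15): add — endpoints in different components.
Every non-tree edge has weight strictly greater than the heaviest edge on the tree path between its endpoints, so the MST is unique.

Yes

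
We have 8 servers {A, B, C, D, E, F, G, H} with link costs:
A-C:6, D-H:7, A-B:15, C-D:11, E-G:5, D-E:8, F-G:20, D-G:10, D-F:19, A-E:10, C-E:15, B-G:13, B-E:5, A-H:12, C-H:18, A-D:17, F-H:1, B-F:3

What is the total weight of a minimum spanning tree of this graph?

37

Sort edges by weight, then run Kruskal:
F-H (1): add — endpoints in different components.
B-F (3): add — endpoints in different components.
B-E (5): add — endpoints in different components.
E-G (5): add — endpoints in different components.
A-C (6): add — endpoints in different components.
D-H (7): add — endpoints in different components.
D-E (8): skip — D and E already connected.
A-E (10): add — endpoints in different components.
MST edges: F-H, B-F, B-E, E-G, A-C, D-H, A-E; total weight 1+3+5+5+6+7+10 = 37.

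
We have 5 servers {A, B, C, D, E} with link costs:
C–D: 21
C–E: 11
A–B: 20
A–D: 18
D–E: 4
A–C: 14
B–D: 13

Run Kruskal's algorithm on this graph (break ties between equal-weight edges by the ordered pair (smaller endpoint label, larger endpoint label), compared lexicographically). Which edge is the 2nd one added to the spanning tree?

C-E

Kruskal: consider edges lightest-first.
D–E (4): add — endpoints in different components.
C–E (11): add — endpoints in different components.
B–D (13): add — endpoints in different components.
A–C (14): add — endpoints in different components.
The 2nd edge added is C–E.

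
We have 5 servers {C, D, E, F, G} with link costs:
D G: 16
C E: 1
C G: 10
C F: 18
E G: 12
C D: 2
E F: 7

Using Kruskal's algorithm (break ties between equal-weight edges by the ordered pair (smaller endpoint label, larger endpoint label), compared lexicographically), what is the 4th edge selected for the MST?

Kruskal's algorithm — process edges by increasing weight (ties by edge label):
C E (1): add — endpoints in different components.
C D (2): add — endpoints in different components.
E F (7): add — endpoints in different components.
C G (10): add — endpoints in different components.
The 4th edge added is C G.

C-G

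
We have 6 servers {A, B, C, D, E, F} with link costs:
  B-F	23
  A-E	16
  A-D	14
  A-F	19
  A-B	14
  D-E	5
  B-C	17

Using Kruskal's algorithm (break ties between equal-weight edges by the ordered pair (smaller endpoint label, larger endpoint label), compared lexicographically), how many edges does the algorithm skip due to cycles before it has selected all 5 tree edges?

1

Kruskal: consider edges lightest-first.
D-E (5): add — endpoints in different components.
A-B (14): add — endpoints in different components.
A-D (14): add — endpoints in different components.
A-E (16): skip — A and E already connected.
B-C (17): add — endpoints in different components.
A-F (19): add — endpoints in different components.
Edges rejected before the tree was complete: 1.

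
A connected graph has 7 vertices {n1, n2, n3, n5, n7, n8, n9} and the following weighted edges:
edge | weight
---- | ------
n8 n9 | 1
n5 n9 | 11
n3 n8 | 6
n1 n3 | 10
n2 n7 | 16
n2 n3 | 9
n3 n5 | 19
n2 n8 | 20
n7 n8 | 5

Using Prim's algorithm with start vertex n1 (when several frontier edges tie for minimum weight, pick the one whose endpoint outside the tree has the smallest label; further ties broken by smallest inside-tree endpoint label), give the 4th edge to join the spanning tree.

Grow the tree from n1 using Prim:
Step 1: frontier [n1 n3 10] → take n1 n3 (10); add n3.
Step 2: frontier [n3 n8 6, n2 n3 9, n3 n5 19] → take n3 n8 (6); add n8.
Step 3: frontier [n2 n3 9, n3 n5 19, n8 n9 1, n7 n8 5, n2 n8 20] → take n8 n9 (1); add n9.
Step 4: frontier [n2 n3 9, n3 n5 19, n7 n8 5, n2 n8 20, n5 n9 11] → take n7 n8 (5); add n7.
Step 5: frontier [n2 n3 9, n3 n5 19, n2 n7 16, n2 n8 20, n5 n9 11] → take n2 n3 (9); add n2.
Step 6: frontier [n3 n5 19, n5 n9 11] → take n5 n9 (11); add n5.
The 4th edge added is n7 n8.

n7-n8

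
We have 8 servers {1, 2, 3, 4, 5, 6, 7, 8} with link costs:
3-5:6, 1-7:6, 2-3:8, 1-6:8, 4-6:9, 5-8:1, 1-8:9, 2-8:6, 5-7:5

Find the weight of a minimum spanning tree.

Grow the tree from 4 using Prim:
Step 1: frontier [4-6 9] → take 4-6 (9); add 6.
Step 2: frontier [1-6 8] → take 1-6 (8); add 1.
Step 3: frontier [1-7 6, 1-8 9] → take 1-7 (6); add 7.
Step 4: frontier [1-8 9, 5-7 5] → take 5-7 (5); add 5.
Step 5: frontier [1-8 9, 5-8 1, 3-5 6] → take 5-8 (1); add 8.
Step 6: frontier [3-5 6, 2-8 6] → take 2-8 (6); add 2.
Step 7: frontier [2-3 8, 3-5 6] → take 3-5 (6); add 3.
MST edges: 4-6, 1-6, 1-7, 5-7, 5-8, 2-8, 3-5; total weight 9+8+6+5+1+6+6 = 41.

41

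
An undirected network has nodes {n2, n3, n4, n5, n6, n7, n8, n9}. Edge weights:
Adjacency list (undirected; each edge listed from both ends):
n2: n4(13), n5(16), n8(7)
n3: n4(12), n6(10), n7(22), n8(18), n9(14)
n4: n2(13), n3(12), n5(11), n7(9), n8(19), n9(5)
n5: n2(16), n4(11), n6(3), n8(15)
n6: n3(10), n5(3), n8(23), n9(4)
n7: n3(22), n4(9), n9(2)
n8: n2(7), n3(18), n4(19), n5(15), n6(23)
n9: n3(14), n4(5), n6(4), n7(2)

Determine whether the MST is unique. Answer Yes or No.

Kruskal's algorithm — process edges by increasing weight (ties by edge label):
n7 n9 (2): add — endpoints in different components.
n5 n6 (3): add — endpoints in different components.
n6 n9 (4): add — endpoints in different components.
n4 n9 (5): add — endpoints in different components.
n2 n8 (7): add — endpoints in different components.
n4 n7 (9): skip — n7 and n4 already connected.
n3 n6 (10): add — endpoints in different components.
n4 n5 (11): skip — n5 and n4 already connected.
n3 n4 (12): skip — n3 and n4 already connected.
n2 n4 (13): add — endpoints in different components.
Every non-tree edge has weight strictly greater than the heaviest edge on the tree path between its endpoints, so the MST is unique.

Yes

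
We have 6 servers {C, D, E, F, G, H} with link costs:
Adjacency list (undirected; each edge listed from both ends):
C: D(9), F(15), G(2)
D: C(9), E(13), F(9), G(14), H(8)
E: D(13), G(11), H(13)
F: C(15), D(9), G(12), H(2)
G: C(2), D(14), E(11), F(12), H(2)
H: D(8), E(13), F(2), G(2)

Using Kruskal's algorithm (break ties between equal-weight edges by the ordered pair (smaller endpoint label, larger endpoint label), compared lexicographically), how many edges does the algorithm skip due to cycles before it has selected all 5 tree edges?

Sort edges by weight, then run Kruskal:
C—G (2): add. Components now {C,G} {D} {E} {F} {H}
F—H (2): add. Components now {C,G} {D} {E} {F,H}
G—H (2): add. Components now {C,F,G,H} {D} {E}
D—H (8): add. Components now {C,D,F,G,H} {E}
C—D (9): skip — C and D already connected.
D—F (9): skip — D and F already connected.
E—G (11): add. Components now {C,D,E,F,G,H}
Edges rejected before the tree was complete: 2.

2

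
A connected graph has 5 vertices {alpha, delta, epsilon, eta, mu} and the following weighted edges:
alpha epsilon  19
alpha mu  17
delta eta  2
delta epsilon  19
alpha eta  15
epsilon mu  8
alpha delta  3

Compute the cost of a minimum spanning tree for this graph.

30

Sort edges by weight, then run Kruskal:
delta eta (2): add — endpoints in different components.
alpha delta (3): add — endpoints in different components.
epsilon mu (8): add — endpoints in different components.
alpha eta (15): skip — eta and alpha already connected.
alpha mu (17): add — endpoints in different components.
MST edges: delta eta, alpha delta, epsilon mu, alpha mu; total weight 2+3+8+17 = 30.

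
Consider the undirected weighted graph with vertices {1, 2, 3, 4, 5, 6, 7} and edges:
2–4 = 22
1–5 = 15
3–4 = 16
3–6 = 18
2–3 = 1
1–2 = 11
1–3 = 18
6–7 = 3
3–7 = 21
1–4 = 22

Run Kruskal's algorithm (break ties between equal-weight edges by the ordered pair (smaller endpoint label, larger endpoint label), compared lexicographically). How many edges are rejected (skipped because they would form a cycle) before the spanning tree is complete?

Kruskal's algorithm — process edges by increasing weight (ties by edge label):
2–3 (1): add — endpoints in different components.
6–7 (3): add — endpoints in different components.
1–2 (11): add — endpoints in different components.
1–5 (15): add — endpoints in different components.
3–4 (16): add — endpoints in different components.
1–3 (18): skip — 1 and 3 already connected.
3–6 (18): add — endpoints in different components.
Edges rejected before the tree was complete: 1.

1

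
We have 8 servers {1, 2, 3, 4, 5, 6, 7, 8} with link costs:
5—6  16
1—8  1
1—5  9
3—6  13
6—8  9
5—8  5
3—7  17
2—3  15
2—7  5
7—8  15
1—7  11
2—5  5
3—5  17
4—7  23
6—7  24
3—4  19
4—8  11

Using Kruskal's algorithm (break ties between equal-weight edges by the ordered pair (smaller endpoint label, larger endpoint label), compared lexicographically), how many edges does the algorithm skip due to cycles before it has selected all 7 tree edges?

2

Sort edges by weight, then run Kruskal:
1—8 (1): add — endpoints in different components.
2—5 (5): add — endpoints in different components.
2—7 (5): add — endpoints in different components.
5—8 (5): add — endpoints in different components.
1—5 (9): skip — 1 and 5 already connected.
6—8 (9): add — endpoints in different components.
1—7 (11): skip — 1 and 7 already connected.
4—8 (11): add — endpoints in different components.
3—6 (13): add — endpoints in different components.
Edges rejected before the tree was complete: 2.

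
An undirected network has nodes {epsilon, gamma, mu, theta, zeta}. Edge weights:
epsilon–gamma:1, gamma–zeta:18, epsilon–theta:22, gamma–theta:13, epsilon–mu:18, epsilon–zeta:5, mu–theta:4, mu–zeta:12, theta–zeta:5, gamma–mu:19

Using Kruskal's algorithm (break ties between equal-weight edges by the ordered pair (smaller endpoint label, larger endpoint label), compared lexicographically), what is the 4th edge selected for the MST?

Sort edges by weight, then run Kruskal:
epsilon–gamma (1): add. Components now {zeta} {theta} {epsilon,gamma} {mu}
mu–theta (4): add. Components now {zeta} {mu,theta} {epsilon,gamma}
epsilon–zeta (5): add. Components now {epsilon,gamma,zeta} {mu,theta}
theta–zeta (5): add. Components now {epsilon,gamma,mu,theta,zeta}
The 4th edge added is theta–zeta.

theta-zeta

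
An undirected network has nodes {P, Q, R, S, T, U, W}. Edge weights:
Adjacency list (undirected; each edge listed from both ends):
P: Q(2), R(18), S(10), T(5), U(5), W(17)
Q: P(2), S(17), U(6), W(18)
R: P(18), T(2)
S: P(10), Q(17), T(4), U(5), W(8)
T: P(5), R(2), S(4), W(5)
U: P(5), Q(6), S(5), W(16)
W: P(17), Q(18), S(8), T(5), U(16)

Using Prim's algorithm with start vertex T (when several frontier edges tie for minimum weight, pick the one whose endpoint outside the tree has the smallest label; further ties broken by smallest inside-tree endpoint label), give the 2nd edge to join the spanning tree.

Prim's algorithm from T:
Step 1: cheapest edge leaving the tree is R–T (2); add R.
Step 2: cheapest edge leaving the tree is S–T (4); add S.
Step 3: cheapest edge leaving the tree is P–T (5); add P.
Step 4: cheapest edge leaving the tree is P–Q (2); add Q.
Step 5: cheapest edge leaving the tree is P–U (5); add U.
Step 6: cheapest edge leaving the tree is T–W (5); add W.
The 2nd edge added is S–T.

S-T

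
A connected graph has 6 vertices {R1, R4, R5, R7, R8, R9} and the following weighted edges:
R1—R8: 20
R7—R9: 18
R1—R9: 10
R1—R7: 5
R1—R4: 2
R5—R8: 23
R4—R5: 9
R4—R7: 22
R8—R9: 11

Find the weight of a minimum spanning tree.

Sort edges by weight, then run Kruskal:
R1—R4 (2): add — endpoints in different components.
R1—R7 (5): add — endpoints in different components.
R4—R5 (9): add — endpoints in different components.
R1—R9 (10): add — endpoints in different components.
R8—R9 (11): add — endpoints in different components.
MST edges: R1—R4, R1—R7, R4—R5, R1—R9, R8—R9; total weight 2+5+9+10+11 = 37.

37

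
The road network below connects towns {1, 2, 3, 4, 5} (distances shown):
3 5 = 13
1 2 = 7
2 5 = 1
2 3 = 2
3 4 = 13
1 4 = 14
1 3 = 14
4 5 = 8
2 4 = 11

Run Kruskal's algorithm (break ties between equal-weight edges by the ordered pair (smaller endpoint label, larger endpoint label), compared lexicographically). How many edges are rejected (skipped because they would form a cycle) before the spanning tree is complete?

0

Kruskal's algorithm — process edges by increasing weight (ties by edge label):
2 5 (1): add. Components now {1} {2,5} {3} {4}
2 3 (2): add. Components now {1} {2,3,5} {4}
1 2 (7): add. Components now {1,2,3,5} {4}
4 5 (8): add. Components now {1,2,3,4,5}
Edges rejected before the tree was complete: 0.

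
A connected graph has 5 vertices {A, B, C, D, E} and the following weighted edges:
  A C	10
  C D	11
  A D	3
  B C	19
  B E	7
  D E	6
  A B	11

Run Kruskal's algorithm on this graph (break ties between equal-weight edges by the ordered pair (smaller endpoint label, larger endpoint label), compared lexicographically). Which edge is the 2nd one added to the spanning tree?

Kruskal's algorithm — process edges by increasing weight (ties by edge label):
A D (3): add. Components now {A,D} {B} {C} {E}
D E (6): add. Components now {A,D,E} {B} {C}
B E (7): add. Components now {A,B,D,E} {C}
A C (10): add. Components now {A,B,C,D,E}
The 2nd edge added is D E.

D-E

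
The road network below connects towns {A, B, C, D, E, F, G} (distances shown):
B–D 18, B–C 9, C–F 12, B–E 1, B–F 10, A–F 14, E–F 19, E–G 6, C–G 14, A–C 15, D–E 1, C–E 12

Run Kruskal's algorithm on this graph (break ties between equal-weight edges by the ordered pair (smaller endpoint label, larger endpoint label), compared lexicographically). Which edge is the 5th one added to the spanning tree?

B-F

Kruskal: consider edges lightest-first.
B–E (1): add. Components now {A} {B,E} {C} {D} {F} {G}
D–E (1): add. Components now {A} {B,D,E} {C} {F} {G}
E–G (6): add. Components now {A} {B,D,E,G} {C} {F}
B–C (9): add. Components now {A} {B,C,D,E,G} {F}
B–F (10): add. Components now {A} {B,C,D,E,F,G}
C–E (12): skip — C and E already connected.
C–F (12): skip — C and F already connected.
A–F (14): add. Components now {A,B,C,D,E,F,G}
The 5th edge added is B–F.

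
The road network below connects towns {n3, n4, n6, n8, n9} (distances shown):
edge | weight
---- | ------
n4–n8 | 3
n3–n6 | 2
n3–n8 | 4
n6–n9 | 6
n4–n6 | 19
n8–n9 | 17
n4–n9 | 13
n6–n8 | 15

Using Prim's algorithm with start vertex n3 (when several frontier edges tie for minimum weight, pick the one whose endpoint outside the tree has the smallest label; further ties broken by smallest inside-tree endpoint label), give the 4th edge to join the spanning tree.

n6-n9

Grow the tree from n3 using Prim:
Step 1: frontier [n3–n6 2, n3–n8 4] → take n3–n6 (2); add n6.
Step 2: frontier [n3–n8 4, n6–n9 6, n6–n8 15, n4–n6 19] → take n3–n8 (4); add n8.
Step 3: frontier [n6–n9 6, n4–n6 19, n4–n8 3, n8–n9 17] → take n4–n8 (3); add n4.
Step 4: frontier [n4–n9 13, n6–n9 6, n8–n9 17] → take n6–n9 (6); add n9.
The 4th edge added is n6–n9.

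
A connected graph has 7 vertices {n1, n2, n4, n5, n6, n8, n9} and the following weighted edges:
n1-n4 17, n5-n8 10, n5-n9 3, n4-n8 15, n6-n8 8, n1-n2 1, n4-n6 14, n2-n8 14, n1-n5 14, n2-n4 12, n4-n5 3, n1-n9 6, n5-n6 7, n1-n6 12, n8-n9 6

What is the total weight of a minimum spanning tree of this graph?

26

Prim, starting at n9.
Step 1: cheapest edge leaving the tree is n5-n9 (3); add n5.
Step 2: cheapest edge leaving the tree is n4-n5 (3); add n4.
Step 3: cheapest edge leaving the tree is n1-n9 (6); add n1.
Step 4: cheapest edge leaving the tree is n1-n2 (1); add n2.
Step 5: cheapest edge leaving the tree is n8-n9 (6); add n8.
Step 6: cheapest edge leaving the tree is n5-n6 (7); add n6.
MST edges: n5-n9, n4-n5, n1-n9, n1-n2, n8-n9, n5-n6; total weight 3+3+6+1+6+7 = 26.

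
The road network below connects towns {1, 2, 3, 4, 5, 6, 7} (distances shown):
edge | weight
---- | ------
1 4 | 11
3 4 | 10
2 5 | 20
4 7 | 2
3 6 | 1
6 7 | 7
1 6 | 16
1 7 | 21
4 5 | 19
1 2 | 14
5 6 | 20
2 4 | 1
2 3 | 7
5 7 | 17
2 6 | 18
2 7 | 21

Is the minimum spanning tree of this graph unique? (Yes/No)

No

Kruskal's algorithm — process edges by increasing weight (ties by edge label):
2 4 (1): add — endpoints in different components.
3 6 (1): add — endpoints in different components.
4 7 (2): add — endpoints in different components.
2 3 (7): add — endpoints in different components.
6 7 (7): skip — 6 and 7 already connected.
3 4 (10): skip — 3 and 4 already connected.
1 4 (11): add — endpoints in different components.
1 2 (14): skip — 1 and 2 already connected.
1 6 (16): skip — 1 and 6 already connected.
5 7 (17): add — endpoints in different components.
Non-tree edge 6 7 has weight 7, equal to the heaviest edge on its tree cycle — swapping gives another MST of the same weight. Not unique.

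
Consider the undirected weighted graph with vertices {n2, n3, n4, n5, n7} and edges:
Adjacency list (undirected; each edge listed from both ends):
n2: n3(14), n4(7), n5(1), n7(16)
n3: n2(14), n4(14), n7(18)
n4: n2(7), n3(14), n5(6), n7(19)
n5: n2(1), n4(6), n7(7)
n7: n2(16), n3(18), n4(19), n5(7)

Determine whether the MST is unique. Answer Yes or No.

No

Kruskal's algorithm — process edges by increasing weight (ties by edge label):
n2 n5 (1): add. Components now {n2,n5} {n7} {n3} {n4}
n4 n5 (6): add. Components now {n2,n4,n5} {n7} {n3}
n2 n4 (7): skip — n2 and n4 already connected.
n5 n7 (7): add. Components now {n2,n4,n5,n7} {n3}
n2 n3 (14): add. Components now {n2,n3,n4,n5,n7}
Non-tree edge n3 n4 has weight 14, equal to the heaviest edge on its tree cycle — swapping gives another MST of the same weight. Not unique.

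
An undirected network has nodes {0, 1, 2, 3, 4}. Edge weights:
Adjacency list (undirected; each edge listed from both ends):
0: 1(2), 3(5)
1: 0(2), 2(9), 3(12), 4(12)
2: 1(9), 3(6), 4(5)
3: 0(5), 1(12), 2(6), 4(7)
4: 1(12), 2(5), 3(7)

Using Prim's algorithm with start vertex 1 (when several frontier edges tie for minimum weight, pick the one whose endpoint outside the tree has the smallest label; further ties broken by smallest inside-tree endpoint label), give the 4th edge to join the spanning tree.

2-4

Grow the tree from 1 using Prim:
Step 1: cheapest edge leaving the tree is 0–1 (2); add 0.
Step 2: cheapest edge leaving the tree is 0–3 (5); add 3.
Step 3: cheapest edge leaving the tree is 2–3 (6); add 2.
Step 4: cheapest edge leaving the tree is 2–4 (5); add 4.
The 4th edge added is 2–4.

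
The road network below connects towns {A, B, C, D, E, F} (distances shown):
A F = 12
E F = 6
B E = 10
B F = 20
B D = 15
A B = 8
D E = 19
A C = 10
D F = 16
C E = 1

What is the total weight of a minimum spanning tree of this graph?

40

Prim's algorithm from A:
Step 1: cheapest edge leaving the tree is A B (8); add B.
Step 2: cheapest edge leaving the tree is A C (10); add C.
Step 3: cheapest edge leaving the tree is C E (1); add E.
Step 4: cheapest edge leaving the tree is E F (6); add F.
Step 5: cheapest edge leaving the tree is B D (15); add D.
MST edges: A B, A C, C E, E F, B D; total weight 8+10+1+6+15 = 40.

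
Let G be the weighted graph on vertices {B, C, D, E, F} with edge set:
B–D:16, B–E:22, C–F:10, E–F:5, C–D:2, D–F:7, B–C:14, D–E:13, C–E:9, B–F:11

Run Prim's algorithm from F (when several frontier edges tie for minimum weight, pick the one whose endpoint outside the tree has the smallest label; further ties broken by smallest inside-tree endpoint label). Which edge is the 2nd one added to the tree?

D-F

Prim, starting at F.
Step 1: cheapest edge leaving the tree is E–F (5); add E.
Step 2: cheapest edge leaving the tree is D–F (7); add D.
Step 3: cheapest edge leaving the tree is C–D (2); add C.
Step 4: cheapest edge leaving the tree is B–F (11); add B.
The 2nd edge added is D–F.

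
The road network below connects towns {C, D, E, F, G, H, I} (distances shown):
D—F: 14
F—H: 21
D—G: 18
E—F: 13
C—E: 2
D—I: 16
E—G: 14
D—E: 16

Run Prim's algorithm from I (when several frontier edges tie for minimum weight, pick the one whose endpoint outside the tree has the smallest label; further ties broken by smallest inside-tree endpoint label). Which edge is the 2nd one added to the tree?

Prim, starting at I.
Step 1: cheapest edge leaving the tree is D—I (16); add D.
Step 2: cheapest edge leaving the tree is D—F (14); add F.
Step 3: cheapest edge leaving the tree is E—F (13); add E.
Step 4: cheapest edge leaving the tree is C—E (2); add C.
Step 5: cheapest edge leaving the tree is E—G (14); add G.
Step 6: cheapest edge leaving the tree is F—H (21); add H.
The 2nd edge added is D—F.

D-F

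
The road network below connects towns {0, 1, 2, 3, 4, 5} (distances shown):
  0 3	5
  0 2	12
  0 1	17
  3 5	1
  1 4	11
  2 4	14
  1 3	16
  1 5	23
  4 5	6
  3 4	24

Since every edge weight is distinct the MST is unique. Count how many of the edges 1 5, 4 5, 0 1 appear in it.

Kruskal's algorithm — process edges by increasing weight (ties by edge label):
3 5 (1): add — endpoints in different components.
0 3 (5): add — endpoints in different components.
4 5 (6): add — endpoints in different components.
1 4 (11): add — endpoints in different components.
0 2 (12): add — endpoints in different components.
MST edge set: {3 5, 0 3, 4 5, 1 4, 0 2}.
Of the listed edges, {4 5} are in the MST → 1.

1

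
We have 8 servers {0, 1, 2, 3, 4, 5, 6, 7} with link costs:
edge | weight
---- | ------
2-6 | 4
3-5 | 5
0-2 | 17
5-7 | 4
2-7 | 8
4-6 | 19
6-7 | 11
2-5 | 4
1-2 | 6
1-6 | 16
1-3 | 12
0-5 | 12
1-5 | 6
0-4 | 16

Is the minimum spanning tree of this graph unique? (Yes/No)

Sort edges by weight, then run Kruskal:
2-5 (4): add — endpoints in different components.
2-6 (4): add — endpoints in different components.
5-7 (4): add — endpoints in different components.
3-5 (5): add — endpoints in different components.
1-2 (6): add — endpoints in different components.
1-5 (6): skip — 1 and 5 already connected.
2-7 (8): skip — 2 and 7 already connected.
6-7 (11): skip — 6 and 7 already connected.
0-5 (12): add — endpoints in different components.
1-3 (12): skip — 1 and 3 already connected.
0-4 (16): add — endpoints in different components.
Non-tree edge 1-5 has weight 6, equal to the heaviest edge on its tree cycle — swapping gives another MST of the same weight. Not unique.

No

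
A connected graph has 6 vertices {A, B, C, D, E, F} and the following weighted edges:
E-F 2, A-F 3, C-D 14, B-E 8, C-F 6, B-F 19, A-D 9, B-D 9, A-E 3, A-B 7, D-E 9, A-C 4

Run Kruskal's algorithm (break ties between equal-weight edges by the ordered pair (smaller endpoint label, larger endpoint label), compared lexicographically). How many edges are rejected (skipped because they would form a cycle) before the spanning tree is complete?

3

Kruskal: consider edges lightest-first.
E-F (2): add — endpoints in different components.
A-E (3): add — endpoints in different components.
A-F (3): skip — A and F already connected.
A-C (4): add — endpoints in different components.
C-F (6): skip — C and F already connected.
A-B (7): add — endpoints in different components.
B-E (8): skip — B and E already connected.
A-D (9): add — endpoints in different components.
Edges rejected before the tree was complete: 3.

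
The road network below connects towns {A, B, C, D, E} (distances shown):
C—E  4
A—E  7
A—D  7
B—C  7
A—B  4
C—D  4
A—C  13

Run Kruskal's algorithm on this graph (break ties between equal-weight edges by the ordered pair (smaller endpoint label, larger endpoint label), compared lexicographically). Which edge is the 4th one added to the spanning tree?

A-D

Kruskal: consider edges lightest-first.
A—B (4): add. Components now {A,B} {C} {D} {E}
C—D (4): add. Components now {A,B} {C,D} {E}
C—E (4): add. Components now {A,B} {C,D,E}
A—D (7): add. Components now {A,B,C,D,E}
The 4th edge added is A—D.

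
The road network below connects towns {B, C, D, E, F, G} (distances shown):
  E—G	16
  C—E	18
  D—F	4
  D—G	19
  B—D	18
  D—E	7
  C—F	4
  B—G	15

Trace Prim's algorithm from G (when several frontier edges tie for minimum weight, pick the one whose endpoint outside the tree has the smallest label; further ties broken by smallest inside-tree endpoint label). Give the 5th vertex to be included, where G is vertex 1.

F

Grow the tree from G using Prim:
Step 1: cheapest edge leaving the tree is B—G (15); add B.
Step 2: cheapest edge leaving the tree is E—G (16); add E.
Step 3: cheapest edge leaving the tree is D—E (7); add D.
Step 4: cheapest edge leaving the tree is D—F (4); add F.
Step 5: cheapest edge leaving the tree is C—F (4); add C.
Vertex order: G, B, E, D, F, C. The 5th vertex is F.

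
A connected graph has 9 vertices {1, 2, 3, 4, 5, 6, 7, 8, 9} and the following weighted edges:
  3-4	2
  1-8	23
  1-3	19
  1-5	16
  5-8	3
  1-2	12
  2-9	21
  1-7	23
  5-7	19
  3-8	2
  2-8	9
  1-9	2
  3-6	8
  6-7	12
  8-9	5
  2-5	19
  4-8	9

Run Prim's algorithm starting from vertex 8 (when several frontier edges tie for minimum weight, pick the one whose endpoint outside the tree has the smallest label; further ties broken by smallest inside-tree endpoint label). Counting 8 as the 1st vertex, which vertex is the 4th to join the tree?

Grow the tree from 8 using Prim:
Step 1: cheapest edge leaving the tree is 3-8 (2); add 3.
Step 2: cheapest edge leaving the tree is 3-4 (2); add 4.
Step 3: cheapest edge leaving the tree is 5-8 (3); add 5.
Step 4: cheapest edge leaving the tree is 8-9 (5); add 9.
Step 5: cheapest edge leaving the tree is 1-9 (2); add 1.
Step 6: cheapest edge leaving the tree is 3-6 (8); add 6.
Step 7: cheapest edge leaving the tree is 2-8 (9); add 2.
Step 8: cheapest edge leaving the tree is 6-7 (12); add 7.
Vertex order: 8, 3, 4, 5, 9, 1, 6, 2, 7. The 4th vertex is 5.

5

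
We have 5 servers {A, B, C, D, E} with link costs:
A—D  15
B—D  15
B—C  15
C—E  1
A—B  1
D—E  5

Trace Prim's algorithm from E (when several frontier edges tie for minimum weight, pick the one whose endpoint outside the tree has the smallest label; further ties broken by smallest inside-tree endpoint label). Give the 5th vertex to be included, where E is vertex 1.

Prim's algorithm from E:
Step 1: cheapest edge leaving the tree is C—E (1); add C.
Step 2: cheapest edge leaving the tree is D—E (5); add D.
Step 3: cheapest edge leaving the tree is A—D (15); add A.
Step 4: cheapest edge leaving the tree is A—B (1); add B.
Vertex order: E, C, D, A, B. The 5th vertex is B.

B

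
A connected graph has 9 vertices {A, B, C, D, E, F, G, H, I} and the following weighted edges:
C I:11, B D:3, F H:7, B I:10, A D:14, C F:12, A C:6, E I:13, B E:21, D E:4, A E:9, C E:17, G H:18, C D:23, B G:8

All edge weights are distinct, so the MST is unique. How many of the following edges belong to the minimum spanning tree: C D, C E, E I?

0

Kruskal: consider edges lightest-first.
B D (3): add — endpoints in different components.
D E (4): add — endpoints in different components.
A C (6): add — endpoints in different components.
F H (7): add — endpoints in different components.
B G (8): add — endpoints in different components.
A E (9): add — endpoints in different components.
B I (10): add — endpoints in different components.
C I (11): skip — C and I already connected.
C F (12): add — endpoints in different components.
MST edge set: {B D, D E, A C, F H, B G, A E, B I, C F}.
Of the listed edges, {} are in the MST → 0.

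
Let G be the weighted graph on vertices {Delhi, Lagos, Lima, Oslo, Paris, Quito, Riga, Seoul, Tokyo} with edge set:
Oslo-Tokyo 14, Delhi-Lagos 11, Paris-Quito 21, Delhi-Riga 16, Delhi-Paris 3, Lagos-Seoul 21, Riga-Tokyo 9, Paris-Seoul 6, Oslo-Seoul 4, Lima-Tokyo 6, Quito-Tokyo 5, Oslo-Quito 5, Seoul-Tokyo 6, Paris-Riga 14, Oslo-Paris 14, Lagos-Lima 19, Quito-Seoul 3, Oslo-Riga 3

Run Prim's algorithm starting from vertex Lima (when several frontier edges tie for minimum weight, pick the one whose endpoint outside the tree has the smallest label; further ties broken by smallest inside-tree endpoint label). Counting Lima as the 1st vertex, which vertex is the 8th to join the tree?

Prim, starting at Lima.
Step 1: cheapest edge leaving the tree is Lima-Tokyo (6); add Tokyo.
Step 2: cheapest edge leaving the tree is Quito-Tokyo (5); add Quito.
Step 3: cheapest edge leaving the tree is Quito-Seoul (3); add Seoul.
Step 4: cheapest edge leaving the tree is Oslo-Seoul (4); add Oslo.
Step 5: cheapest edge leaving the tree is Oslo-Riga (3); add Riga.
Step 6: cheapest edge leaving the tree is Paris-Seoul (6); add Paris.
Step 7: cheapest edge leaving the tree is Delhi-Paris (3); add Delhi.
Step 8: cheapest edge leaving the tree is Delhi-Lagos (11); add Lagos.
Vertex order: Lima, Tokyo, Quito, Seoul, Oslo, Riga, Paris, Delhi, Lagos. The 8th vertex is Delhi.

Delhi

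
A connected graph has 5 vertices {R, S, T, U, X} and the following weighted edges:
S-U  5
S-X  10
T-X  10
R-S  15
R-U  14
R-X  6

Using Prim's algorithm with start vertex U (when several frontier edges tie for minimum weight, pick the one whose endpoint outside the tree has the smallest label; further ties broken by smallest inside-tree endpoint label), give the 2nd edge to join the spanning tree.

S-X

Grow the tree from U using Prim:
Step 1: frontier [S-U 5, R-U 14] → take S-U (5); add S.
Step 2: frontier [S-X 10, R-S 15, R-U 14] → take S-X (10); add X.
Step 3: frontier [R-S 15, R-U 14, R-X 6, T-X 10] → take R-X (6); add R.
Step 4: frontier [T-X 10] → take T-X (10); add T.
The 2nd edge added is S-X.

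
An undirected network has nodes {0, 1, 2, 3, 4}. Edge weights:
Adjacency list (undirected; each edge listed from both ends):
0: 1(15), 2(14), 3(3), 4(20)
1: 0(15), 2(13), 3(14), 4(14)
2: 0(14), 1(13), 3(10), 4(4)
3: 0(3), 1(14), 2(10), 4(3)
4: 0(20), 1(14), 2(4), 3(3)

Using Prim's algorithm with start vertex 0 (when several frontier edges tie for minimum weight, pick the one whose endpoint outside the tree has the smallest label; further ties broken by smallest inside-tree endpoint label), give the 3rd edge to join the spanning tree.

Prim's algorithm from 0:
Step 1: cheapest edge leaving the tree is 0 3 (3); add 3.
Step 2: cheapest edge leaving the tree is 3 4 (3); add 4.
Step 3: cheapest edge leaving the tree is 2 4 (4); add 2.
Step 4: cheapest edge leaving the tree is 1 2 (13); add 1.
The 3rd edge added is 2 4.

2-4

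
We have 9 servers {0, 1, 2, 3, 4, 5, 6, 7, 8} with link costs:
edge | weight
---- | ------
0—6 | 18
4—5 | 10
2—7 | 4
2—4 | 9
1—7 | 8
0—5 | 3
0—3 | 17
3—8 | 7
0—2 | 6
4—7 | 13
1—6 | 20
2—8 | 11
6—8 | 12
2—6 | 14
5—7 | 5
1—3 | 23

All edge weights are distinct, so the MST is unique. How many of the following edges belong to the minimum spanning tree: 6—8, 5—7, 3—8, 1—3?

Kruskal: consider edges lightest-first.
0—5 (3): add — endpoints in different components.
2—7 (4): add — endpoints in different components.
5—7 (5): add — endpoints in different components.
0—2 (6): skip — 0 and 2 already connected.
3—8 (7): add — endpoints in different components.
1—7 (8): add — endpoints in different components.
2—4 (9): add — endpoints in different components.
4—5 (10): skip — 4 and 5 already connected.
2—8 (11): add — endpoints in different components.
6—8 (12): add — endpoints in different components.
MST edge set: {0—5, 2—7, 5—7, 3—8, 1—7, 2—4, 2—8, 6—8}.
Of the listed edges, {6—8, 5—7, 3—8} are in the MST → 3.

3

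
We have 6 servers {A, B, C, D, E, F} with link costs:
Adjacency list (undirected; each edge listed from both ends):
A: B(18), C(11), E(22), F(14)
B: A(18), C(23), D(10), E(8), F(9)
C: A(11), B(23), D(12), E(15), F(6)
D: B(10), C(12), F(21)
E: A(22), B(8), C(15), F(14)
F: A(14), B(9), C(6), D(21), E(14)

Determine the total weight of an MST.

Kruskal: consider edges lightest-first.
C—F (6): add — endpoints in different components.
B—E (8): add — endpoints in different components.
B—F (9): add — endpoints in different components.
B—D (10): add — endpoints in different components.
A—C (11): add — endpoints in different components.
MST edges: C—F, B—E, B—F, B—D, A—C; total weight 6+8+9+10+11 = 44.

44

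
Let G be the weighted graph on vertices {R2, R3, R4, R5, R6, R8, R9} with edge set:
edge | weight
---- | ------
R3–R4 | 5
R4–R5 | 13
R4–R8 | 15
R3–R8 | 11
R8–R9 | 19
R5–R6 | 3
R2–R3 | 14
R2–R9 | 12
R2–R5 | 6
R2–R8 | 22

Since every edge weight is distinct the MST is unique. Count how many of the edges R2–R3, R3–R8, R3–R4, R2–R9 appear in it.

Kruskal: consider edges lightest-first.
R5–R6 (3): add. Components now {R5,R6} {R4} {R8} {R3} {R2} {R9}
R3–R4 (5): add. Components now {R5,R6} {R3,R4} {R8} {R2} {R9}
R2–R5 (6): add. Components now {R2,R5,R6} {R3,R4} {R8} {R9}
R3–R8 (11): add. Components now {R2,R5,R6} {R3,R4,R8} {R9}
R2–R9 (12): add. Components now {R2,R5,R6,R9} {R3,R4,R8}
R4–R5 (13): add. Components now {R2,R3,R4,R5,R6,R8,R9}
MST edge set: {R5–R6, R3–R4, R2–R5, R3–R8, R2–R9, R4–R5}.
Of the listed edges, {R3–R8, R3–R4, R2–R9} are in the MST → 3.

3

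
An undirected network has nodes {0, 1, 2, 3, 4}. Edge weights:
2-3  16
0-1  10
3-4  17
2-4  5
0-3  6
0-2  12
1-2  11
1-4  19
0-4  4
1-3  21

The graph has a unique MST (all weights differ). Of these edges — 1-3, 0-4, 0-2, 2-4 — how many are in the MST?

2

Sort edges by weight, then run Kruskal:
0-4 (4): add. Components now {0,4} {1} {2} {3}
2-4 (5): add. Components now {0,2,4} {1} {3}
0-3 (6): add. Components now {0,2,3,4} {1}
0-1 (10): add. Components now {0,1,2,3,4}
MST edge set: {0-4, 2-4, 0-3, 0-1}.
Of the listed edges, {0-4, 2-4} are in the MST → 2.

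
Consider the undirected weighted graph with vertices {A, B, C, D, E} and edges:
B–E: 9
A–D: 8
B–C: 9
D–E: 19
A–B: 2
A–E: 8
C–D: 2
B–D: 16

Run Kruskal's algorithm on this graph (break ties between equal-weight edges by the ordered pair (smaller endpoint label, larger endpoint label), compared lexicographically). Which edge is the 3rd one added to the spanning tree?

Kruskal: consider edges lightest-first.
A–B (2): add — endpoints in different components.
C–D (2): add — endpoints in different components.
A–D (8): add — endpoints in different components.
A–E (8): add — endpoints in different components.
The 3rd edge added is A–D.

A-D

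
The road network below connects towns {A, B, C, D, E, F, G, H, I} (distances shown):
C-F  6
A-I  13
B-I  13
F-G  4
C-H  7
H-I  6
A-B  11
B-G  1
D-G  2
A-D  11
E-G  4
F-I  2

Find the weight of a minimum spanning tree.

Kruskal's algorithm — process edges by increasing weight (ties by edge label):
B-G (1): add — endpoints in different components.
D-G (2): add — endpoints in different components.
F-I (2): add — endpoints in different components.
E-G (4): add — endpoints in different components.
F-G (4): add — endpoints in different components.
C-F (6): add — endpoints in different components.
H-I (6): add — endpoints in different components.
C-H (7): skip — C and H already connected.
A-B (11): add — endpoints in different components.
MST edges: B-G, D-G, F-I, E-G, F-G, C-F, H-I, A-B; total weight 1+2+2+4+4+6+6+11 = 36.

36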